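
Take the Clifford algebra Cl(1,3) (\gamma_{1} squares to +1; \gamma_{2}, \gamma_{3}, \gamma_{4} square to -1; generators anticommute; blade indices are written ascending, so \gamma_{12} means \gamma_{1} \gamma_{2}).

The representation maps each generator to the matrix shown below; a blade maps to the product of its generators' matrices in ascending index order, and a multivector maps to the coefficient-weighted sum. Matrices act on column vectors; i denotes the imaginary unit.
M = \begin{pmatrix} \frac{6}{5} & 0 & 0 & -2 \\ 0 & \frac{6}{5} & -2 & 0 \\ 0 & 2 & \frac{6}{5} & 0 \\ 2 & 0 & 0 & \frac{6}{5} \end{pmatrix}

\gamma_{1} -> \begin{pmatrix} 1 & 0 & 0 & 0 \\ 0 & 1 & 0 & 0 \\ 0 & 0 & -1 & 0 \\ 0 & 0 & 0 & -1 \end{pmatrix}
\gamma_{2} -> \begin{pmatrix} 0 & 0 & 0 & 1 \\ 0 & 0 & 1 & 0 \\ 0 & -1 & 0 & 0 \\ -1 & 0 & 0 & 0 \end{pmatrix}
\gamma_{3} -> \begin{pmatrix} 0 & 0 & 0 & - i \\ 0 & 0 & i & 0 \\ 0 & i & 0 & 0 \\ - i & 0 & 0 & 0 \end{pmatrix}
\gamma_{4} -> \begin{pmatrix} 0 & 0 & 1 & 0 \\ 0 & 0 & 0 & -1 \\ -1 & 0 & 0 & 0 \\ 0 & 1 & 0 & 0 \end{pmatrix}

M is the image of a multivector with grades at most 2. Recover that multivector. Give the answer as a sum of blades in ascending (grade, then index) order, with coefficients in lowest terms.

Method: the blade images are trace-orthogonal — tr(rho(e_A) rho(e_B)^-1) = 4 if A = B and 0 otherwise — and rho(e_A)^-1 = (e_A)^2 * rho(e_A) with (e_A)^2 = +1 or -1, so the coefficient of e_A in the preimage is (e_A)^2 * tr(M rho(e_A))/4.
Nonzero projections over blades of grade <= 2: 1: (1)^2 = +1, tr(M 1) = \frac{24}{5}, coefficient \frac{6}{5}; \gamma_{2}: (\gamma_{2})^2 = -1, tr(M rho(\gamma_{2})) = 8, coefficient -2. Every other blade of grade <= 2 projects to 0.
Answer: \frac{6}{5} - 2 \gamma_{2}


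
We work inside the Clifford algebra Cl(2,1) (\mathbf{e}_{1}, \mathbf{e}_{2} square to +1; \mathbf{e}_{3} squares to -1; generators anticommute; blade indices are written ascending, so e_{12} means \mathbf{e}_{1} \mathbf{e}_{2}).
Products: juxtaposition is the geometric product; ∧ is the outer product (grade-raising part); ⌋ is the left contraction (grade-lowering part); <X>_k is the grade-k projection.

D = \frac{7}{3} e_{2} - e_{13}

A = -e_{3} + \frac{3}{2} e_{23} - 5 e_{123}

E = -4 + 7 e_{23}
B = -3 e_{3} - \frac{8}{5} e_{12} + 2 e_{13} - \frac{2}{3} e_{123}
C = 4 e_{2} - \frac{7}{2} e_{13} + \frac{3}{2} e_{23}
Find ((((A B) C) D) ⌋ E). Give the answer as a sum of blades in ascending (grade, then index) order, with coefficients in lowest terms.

step 1: \frac{1}{3} - 3 e_{1} + \frac{29}{2} e_{2} - 8 e_{3} - \frac{56}{3} e_{12} + \frac{12}{5} e_{13} + \frac{8}{5} e_{123}
step 2: \frac{248}{5} - \frac{664}{15} e_{1} - \frac{76}{15} e_{2} + \frac{129}{4} e_{3} - \frac{42}{5} e_{12} - \frac{1067}{30} e_{13} - \frac{197}{6} e_{23} + \frac{733}{20} e_{123}
step 3: \frac{2137}{90} - \frac{1037}{20} e_{1} + \frac{9143}{60} e_{2} + \frac{10879}{90} e_{3} - \frac{12251}{90} e_{12} - \frac{8107}{60} e_{13} - \frac{1673}{20} e_{23} + \frac{7013}{90} e_{123}
step 4: -\frac{24499}{36} + \frac{76153}{90} e_{2} + \frac{64001}{60} e_{3} + \frac{14959}{90} e_{23}
Answer: -\frac{24499}{36} + \frac{76153}{90} e_{2} + \frac{64001}{60} e_{3} + \frac{14959}{90} e_{23}


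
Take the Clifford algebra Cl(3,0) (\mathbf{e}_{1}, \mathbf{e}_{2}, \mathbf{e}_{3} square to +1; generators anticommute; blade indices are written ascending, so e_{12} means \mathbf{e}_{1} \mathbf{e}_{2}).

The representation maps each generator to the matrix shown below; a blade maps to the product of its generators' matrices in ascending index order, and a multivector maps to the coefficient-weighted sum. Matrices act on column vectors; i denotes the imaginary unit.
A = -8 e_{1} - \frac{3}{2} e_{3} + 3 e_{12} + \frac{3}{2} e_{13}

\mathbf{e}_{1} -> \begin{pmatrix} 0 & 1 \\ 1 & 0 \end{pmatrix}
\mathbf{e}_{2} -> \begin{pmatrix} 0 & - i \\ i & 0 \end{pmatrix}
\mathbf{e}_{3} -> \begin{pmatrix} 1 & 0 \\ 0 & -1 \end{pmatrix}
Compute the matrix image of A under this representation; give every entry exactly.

Bivector images (products of the table entries): rho(e_{12}) = rho(\mathbf{e}_{1})rho(\mathbf{e}_{2}) = \begin{pmatrix} i & 0 \\ 0 & - i \end{pmatrix}; rho(e_{13}) = rho(\mathbf{e}_{1})rho(\mathbf{e}_{3}) = \begin{pmatrix} 0 & -1 \\ 1 & 0 \end{pmatrix}.
M = (-8)*rho(e_{1}) + (-\frac{3}{2})*rho(e_{3}) + (3)*rho(e_{12}) + (\frac{3}{2})*rho(e_{13}), summed entrywise:
Answer: \begin{pmatrix} - \frac{3}{2} + 3 i & - \frac{19}{2} \\ - \frac{13}{2} & \frac{3}{2} - 3 i \end{pmatrix}


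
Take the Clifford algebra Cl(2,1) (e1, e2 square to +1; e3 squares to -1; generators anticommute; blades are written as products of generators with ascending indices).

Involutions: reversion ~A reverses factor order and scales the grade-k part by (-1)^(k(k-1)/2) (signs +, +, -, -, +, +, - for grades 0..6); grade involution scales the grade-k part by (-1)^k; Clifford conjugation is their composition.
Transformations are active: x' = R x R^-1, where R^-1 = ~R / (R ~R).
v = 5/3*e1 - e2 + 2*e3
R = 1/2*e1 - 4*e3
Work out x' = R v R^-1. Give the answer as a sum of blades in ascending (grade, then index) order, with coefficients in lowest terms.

~R = 1/2*e1 - 4*e3, and R ~R = -63/4, so R^-1 = ~R / (-63/4).
R v = 53/6 - 1/2*e1 e2 + 23/3*e1 e3 - 4*e2 e3
Answer: -421/189*e1 + e2 + 470/189*e3


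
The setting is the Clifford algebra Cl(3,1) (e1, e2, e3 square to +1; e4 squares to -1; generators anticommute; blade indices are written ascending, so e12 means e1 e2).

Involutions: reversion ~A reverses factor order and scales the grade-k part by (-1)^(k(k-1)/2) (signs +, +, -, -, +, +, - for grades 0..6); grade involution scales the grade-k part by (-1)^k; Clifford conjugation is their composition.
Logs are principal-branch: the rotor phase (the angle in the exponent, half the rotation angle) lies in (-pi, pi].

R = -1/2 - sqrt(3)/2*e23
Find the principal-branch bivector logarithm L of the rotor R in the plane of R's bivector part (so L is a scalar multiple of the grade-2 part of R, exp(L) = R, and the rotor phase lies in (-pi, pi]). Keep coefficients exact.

The scalar part of R is -1/2, which fixes the principal-branch rotor phase; the unit plane is then the bivector part divided by the sine of that phase, and L is that plane scaled by the phase.
Concretely: cos(phase) = -1/2 gives phase = ±2*pi/3, and since phase/sin(phase) is even the sign is immaterial: L = (phase/sin(phase)) * <R>_2 = (4*sqrt(3)*pi/9) * <R>_2.
Answer: -2*pi/3*e23


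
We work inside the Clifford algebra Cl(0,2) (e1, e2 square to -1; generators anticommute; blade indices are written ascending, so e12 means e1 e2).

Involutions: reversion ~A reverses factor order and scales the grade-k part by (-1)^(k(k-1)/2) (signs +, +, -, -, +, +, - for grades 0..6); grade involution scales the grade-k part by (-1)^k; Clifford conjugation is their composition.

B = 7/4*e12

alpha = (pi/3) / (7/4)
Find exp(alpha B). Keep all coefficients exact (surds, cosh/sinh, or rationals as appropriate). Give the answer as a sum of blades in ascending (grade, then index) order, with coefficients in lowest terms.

B^2 = (7/4)^2*(e12)^2 = 49/16*(-1) = -49/16 (a basis 2-blade squares to minus the product of its generators' squares).
B^2 = -49/16 — the series telescopes trigonometrically here: l = 7/4, alpha*l = pi/3, so exp(alpha B) = cos(pi/3) + (sin(pi/3)/(7/4))*B = 1/2 + (2*sqrt(3)/7)*B.
Answer: 1/2 + sqrt(3)/2*e12


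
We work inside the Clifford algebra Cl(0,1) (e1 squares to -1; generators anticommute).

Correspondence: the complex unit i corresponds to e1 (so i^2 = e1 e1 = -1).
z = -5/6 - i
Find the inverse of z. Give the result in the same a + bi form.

In blades: z = -5/6 - e1.
With qbar = -5/6 + e1 (scalar fixed, mapped units negated), z qbar = 61/36 (the sum of squared coefficients), so z^-1 = qbar / (61/36) = -30/61 + 36/61*e1; translating back:
Answer: -30/61 + 36/61*i


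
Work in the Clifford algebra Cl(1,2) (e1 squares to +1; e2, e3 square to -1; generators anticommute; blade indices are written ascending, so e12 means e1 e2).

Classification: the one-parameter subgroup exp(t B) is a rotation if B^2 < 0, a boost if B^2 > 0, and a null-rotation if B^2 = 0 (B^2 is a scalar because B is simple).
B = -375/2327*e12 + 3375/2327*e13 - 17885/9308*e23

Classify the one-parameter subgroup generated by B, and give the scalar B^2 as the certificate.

B^2 term by term: the squares give (-375/2327)^2*(e12)^2 + (3375/2327)^2*(e13)^2 + (-17885/9308)^2*(e23)^2 = 140625/5414929*(+1) + 11390625/5414929*(+1) + 319873225/86638864*(-1) = -25/16 (each basis 2-blade squares to minus the product of its generators' squares); cross terms between blades sharing an index anticommute and cancel. So B^2 = -25/16.
Answer: rotation, certificate B^2 = -25/16. Note: conjugating B changes its blade decomposition but never the scalar B^2 = -25/16, whose sign settles the classification.


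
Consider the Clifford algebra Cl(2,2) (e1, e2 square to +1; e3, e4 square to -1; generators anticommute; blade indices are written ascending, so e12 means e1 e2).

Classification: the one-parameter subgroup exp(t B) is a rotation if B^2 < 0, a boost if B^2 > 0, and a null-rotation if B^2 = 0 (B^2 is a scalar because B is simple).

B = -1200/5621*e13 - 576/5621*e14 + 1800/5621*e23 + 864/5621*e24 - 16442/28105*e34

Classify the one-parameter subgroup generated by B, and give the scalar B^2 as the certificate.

B^2 term by term: the squares give (-1200/5621)^2*(e13)^2 + (-576/5621)^2*(e14)^2 + (1800/5621)^2*(e23)^2 + (864/5621)^2*(e24)^2 + (-16442/28105)^2*(e34)^2 = 1440000/31595641*(+1) + 331776/31595641*(+1) + 3240000/31595641*(+1) + 746496/31595641*(+1) + 270339364/789891025*(-1) = -4/25 (each basis 2-blade squares to minus the product of its generators' squares); cross terms between blades sharing an index anticommute and cancel; the commuting (index-disjoint) pairs give grade-4 terms 2*c*c'*(blade product), which cancel blade by blade — e1234: 2073600/31595641 - 2073600/31595641 = 0 — confirming B is simple. So B^2 = -4/25.
Answer: rotation, certificate B^2 = -4/25. The scalar -4/25 is the complete invariant here: its sign names the subgroup type.


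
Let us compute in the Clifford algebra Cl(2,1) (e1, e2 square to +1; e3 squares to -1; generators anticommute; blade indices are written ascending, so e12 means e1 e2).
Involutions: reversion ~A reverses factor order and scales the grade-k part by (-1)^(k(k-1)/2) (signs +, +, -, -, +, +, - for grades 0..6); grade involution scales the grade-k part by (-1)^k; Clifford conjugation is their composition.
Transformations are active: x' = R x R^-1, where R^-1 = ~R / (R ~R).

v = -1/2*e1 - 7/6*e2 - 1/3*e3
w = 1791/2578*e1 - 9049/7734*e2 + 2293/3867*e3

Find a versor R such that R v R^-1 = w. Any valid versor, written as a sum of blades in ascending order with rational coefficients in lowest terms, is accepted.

Equal squares first: v^2 = w^2 = 3/2. Then v + w = 251/1289*e1 - 3012/1289*e2 + 1004/3867*e3 is a versor taking v to w, provided it is invertible.
Answer: 251/1289*e1 - 3012/1289*e2 + 1004/3867*e3


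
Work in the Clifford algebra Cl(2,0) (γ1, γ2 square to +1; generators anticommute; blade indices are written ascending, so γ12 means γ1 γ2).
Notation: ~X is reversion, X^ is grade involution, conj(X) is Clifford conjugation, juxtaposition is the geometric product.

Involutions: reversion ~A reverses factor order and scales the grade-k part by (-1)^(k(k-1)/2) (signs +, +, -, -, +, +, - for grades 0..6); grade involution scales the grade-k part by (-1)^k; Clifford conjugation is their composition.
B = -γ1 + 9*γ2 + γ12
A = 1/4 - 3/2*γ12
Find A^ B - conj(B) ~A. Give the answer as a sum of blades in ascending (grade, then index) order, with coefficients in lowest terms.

first term: 3/2 - 55/4*γ1 + 3/4*γ2 + 1/4*γ12
second term: 3/2 + 55/4*γ1 - 3/4*γ2 - 1/4*γ12
Answer: -55/2*γ1 + 3/2*γ2 + 1/2*γ12


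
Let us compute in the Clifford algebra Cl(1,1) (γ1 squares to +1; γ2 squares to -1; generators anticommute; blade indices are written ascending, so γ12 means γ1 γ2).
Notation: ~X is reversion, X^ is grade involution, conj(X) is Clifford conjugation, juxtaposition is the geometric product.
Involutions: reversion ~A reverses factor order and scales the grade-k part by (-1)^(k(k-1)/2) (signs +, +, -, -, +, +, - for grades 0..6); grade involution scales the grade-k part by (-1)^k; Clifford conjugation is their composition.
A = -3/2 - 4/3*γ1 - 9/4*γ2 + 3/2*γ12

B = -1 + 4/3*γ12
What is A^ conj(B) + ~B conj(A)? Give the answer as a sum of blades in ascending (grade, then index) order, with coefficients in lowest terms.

first term: -1/2 - 13/3*γ1 - 145/36*γ2 + 1/2*γ12
second term: 7/2 + 5/3*γ1 - 17/36*γ2 + 7/2*γ12
Answer: 3 - 8/3*γ1 - 9/2*γ2 + 4*γ12


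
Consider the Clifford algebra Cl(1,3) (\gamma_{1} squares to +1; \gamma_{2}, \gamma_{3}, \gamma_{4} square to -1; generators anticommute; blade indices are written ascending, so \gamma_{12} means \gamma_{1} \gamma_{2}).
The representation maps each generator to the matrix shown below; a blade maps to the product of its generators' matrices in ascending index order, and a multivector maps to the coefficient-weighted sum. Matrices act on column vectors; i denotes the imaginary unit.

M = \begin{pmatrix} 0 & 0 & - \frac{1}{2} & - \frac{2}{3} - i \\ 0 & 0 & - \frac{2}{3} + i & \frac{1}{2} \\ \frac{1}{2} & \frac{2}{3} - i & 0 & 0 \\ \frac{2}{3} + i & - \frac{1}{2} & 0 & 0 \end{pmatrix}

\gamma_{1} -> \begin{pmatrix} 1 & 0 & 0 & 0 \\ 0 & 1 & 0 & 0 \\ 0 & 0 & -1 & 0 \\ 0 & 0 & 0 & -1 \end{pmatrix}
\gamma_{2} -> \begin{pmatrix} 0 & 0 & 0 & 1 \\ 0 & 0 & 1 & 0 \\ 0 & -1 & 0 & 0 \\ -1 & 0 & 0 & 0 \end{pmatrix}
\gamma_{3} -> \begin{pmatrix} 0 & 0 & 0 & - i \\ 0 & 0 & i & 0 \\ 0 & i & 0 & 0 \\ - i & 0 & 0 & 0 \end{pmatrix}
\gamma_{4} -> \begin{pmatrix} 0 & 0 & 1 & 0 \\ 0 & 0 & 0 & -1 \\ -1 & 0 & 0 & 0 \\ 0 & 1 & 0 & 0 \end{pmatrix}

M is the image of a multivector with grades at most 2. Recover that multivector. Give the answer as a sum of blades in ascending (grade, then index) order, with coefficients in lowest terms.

Method: the blade images are trace-orthogonal — tr(rho(e_A) rho(e_B)^-1) = 4 if A = B and 0 otherwise — and rho(e_A)^-1 = (e_A)^2 * rho(e_A) with (e_A)^2 = +1 or -1, so the coefficient of e_A in the preimage is (e_A)^2 * tr(M rho(e_A))/4.
Nonzero projections over blades of grade <= 2: \gamma_{2}: (\gamma_{2})^2 = -1, tr(M rho(\gamma_{2})) = \frac{8}{3}, coefficient -\frac{2}{3}; \gamma_{4}: (\gamma_{4})^2 = -1, tr(M rho(\gamma_{4})) = 2, coefficient -\frac{1}{2}; \gamma_{13}: (\gamma_{13})^2 = +1, tr(M rho(\gamma_{13})) = 4, coefficient 1. Every other blade of grade <= 2 projects to 0.
Answer: -\frac{2}{3} \gamma_{2} - \frac{1}{2} \gamma_{4} + \gamma_{13}


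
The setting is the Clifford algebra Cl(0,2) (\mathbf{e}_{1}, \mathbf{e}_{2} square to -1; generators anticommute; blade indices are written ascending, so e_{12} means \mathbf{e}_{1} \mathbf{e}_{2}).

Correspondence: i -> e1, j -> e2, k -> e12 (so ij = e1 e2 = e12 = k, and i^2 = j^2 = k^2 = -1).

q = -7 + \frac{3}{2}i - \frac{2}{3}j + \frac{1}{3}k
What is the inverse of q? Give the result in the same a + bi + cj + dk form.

In blades: q = -7 + \frac{3}{2} e_{1} - \frac{2}{3} e_{2} + \frac{1}{3} e_{12}.
With qbar = -7 - \frac{3}{2} e_{1} + \frac{2}{3} e_{2} - \frac{1}{3} e_{12} (scalar fixed, mapped units negated), q qbar = \frac{1865}{36} (the sum of squared coefficients), so q^-1 = qbar / (\frac{1865}{36}) = -\frac{252}{1865} - \frac{54}{1865} e_{1} + \frac{24}{1865} e_{2} - \frac{12}{1865} e_{12}; translating back:
Answer: -\frac{252}{1865} - \frac{54}{1865}i + \frac{24}{1865}j - \frac{12}{1865}k


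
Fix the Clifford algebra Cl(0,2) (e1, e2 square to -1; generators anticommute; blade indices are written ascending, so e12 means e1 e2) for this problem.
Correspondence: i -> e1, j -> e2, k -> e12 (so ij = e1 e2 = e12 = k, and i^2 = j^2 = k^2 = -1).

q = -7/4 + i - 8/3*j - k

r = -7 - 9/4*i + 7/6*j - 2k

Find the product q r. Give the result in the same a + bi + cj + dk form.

In blades: q = -7/4 + e1 - 8/3*e2 - e12, r = -7 - 9/4*e1 + 7/6*e2 - 2*e12.
Distribute q over r term by term (generator squares from the signature, products reordered to ascending indices): (-7/4)*r = 49/4 + 63/16*e1 - 49/24*e2 + 7/2*e12; (e1)*r = 9/4 - 7*e1 + 2*e2 + 7/6*e12; (-8/3*e2)*r = 28/9 + 16/3*e1 + 56/3*e2 - 6*e12; (-e12)*r = -2 + 7/6*e1 + 9/4*e2 + 7*e12.
Sum: 281/18 + 55/16*e1 + 167/8*e2 + 17/3*e12; translating back through the correspondence:
Answer: 281/18 + 55/16*i + 167/8*j + 17/3*k


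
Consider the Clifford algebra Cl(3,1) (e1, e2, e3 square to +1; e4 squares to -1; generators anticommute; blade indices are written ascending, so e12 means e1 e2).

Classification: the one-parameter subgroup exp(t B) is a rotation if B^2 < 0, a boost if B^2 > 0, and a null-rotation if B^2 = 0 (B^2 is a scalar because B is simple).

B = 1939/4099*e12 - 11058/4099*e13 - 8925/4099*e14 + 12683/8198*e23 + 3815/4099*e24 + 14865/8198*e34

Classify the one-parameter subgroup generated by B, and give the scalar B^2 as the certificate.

B^2 term by term: the squares give (1939/4099)^2*(e12)^2 + (-11058/4099)^2*(e13)^2 + (-8925/4099)^2*(e14)^2 + (12683/8198)^2*(e23)^2 + (3815/4099)^2*(e24)^2 + (14865/8198)^2*(e34)^2 = 3759721/16801801*(-1) + 122279364/16801801*(-1) + 79655625/16801801*(+1) + 160858489/67207204*(-1) + 14554225/16801801*(+1) + 220968225/67207204*(+1) = -1 (each basis 2-blade squares to minus the product of its generators' squares); cross terms between blades sharing an index anticommute and cancel; the commuting (index-disjoint) pairs give grade-4 terms 2*c*c'*(blade product), which cancel blade by blade — e1234: 28823235/16801801 + 84372540/16801801 - 113195775/16801801 = 0 — confirming B is simple. So B^2 = -1.
Answer: rotation, certificate B^2 = -1. Certificate logic: -1 is a conjugation-invariant scalar, so its sign fixes rotation versus boost versus null-rotation outright.


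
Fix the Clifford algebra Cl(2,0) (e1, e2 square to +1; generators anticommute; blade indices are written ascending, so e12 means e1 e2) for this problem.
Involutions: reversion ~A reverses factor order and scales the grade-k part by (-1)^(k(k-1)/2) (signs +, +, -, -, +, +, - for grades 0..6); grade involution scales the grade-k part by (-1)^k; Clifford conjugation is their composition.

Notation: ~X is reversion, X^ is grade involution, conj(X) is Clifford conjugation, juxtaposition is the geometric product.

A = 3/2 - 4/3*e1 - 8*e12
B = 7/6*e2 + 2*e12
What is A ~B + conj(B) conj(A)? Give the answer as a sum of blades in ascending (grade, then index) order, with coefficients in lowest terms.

first term: -16 - 28/3*e1 + 53/12*e2 - 41/9*e12
second term: 16 + 28/3*e1 + 11/12*e2 - 13/9*e12
Answer: 16/3*e2 - 6*e12


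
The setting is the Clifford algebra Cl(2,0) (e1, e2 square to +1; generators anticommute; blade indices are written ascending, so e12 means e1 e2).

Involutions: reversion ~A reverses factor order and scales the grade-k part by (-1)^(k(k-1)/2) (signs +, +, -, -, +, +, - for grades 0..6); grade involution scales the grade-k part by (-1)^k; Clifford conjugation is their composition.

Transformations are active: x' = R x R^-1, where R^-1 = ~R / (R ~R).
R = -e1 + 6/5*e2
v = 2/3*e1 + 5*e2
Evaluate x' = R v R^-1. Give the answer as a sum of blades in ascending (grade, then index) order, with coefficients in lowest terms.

~R = -e1 + 6/5*e2, and R ~R = 61/25, so R^-1 = ~R / (61/25).
R v = 16/3 - 29/5*e12
Answer: -922/183*e1 + 15/61*e2


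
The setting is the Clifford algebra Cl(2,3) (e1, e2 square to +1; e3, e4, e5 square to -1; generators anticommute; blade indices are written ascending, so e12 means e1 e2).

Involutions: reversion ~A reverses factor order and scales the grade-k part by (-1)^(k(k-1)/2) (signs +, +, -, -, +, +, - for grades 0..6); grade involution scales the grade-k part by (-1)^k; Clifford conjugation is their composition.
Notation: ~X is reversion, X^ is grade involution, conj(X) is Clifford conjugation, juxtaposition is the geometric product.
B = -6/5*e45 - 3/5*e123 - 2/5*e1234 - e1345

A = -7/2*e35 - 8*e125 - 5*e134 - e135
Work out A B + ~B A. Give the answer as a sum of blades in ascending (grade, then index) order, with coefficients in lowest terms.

first term: -2*e2 + e4 - 5*e5 + 7/2*e14 + 3*e24 + 3/5*e25 + 21/5*e34 + 24/5*e35 + 48/5*e124 + 21/10*e125 + 6/5*e134 - 6*e135 - 8*e234 - 2/5*e245 - 16/5*e345 - 7/5*e1245
second term: 2*e2 - e4 + 5*e5 + 7/2*e14 + 3*e24 + 3/5*e25 + 21/5*e34 + 24/5*e35 + 48/5*e124 + 21/10*e125 + 6/5*e134 - 6*e135 - 8*e234 - 2/5*e245 - 16/5*e345 + 7/5*e1245
Answer: 7*e14 + 6*e24 + 6/5*e25 + 42/5*e34 + 48/5*e35 + 96/5*e124 + 21/5*e125 + 12/5*e134 - 12*e135 - 16*e234 - 4/5*e245 - 32/5*e345


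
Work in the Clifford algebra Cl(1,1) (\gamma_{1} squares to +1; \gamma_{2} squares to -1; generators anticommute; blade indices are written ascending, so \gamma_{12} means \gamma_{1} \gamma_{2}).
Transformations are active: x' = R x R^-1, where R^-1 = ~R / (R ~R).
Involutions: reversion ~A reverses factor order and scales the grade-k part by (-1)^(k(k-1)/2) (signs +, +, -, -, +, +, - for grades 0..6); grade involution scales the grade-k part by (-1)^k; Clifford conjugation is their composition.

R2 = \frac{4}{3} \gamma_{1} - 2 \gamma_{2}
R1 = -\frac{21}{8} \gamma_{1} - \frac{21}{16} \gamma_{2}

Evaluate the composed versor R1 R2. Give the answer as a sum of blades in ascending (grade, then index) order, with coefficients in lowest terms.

Distribute over the terms of R1 (each basis-blade product reordered to ascending indices, repeated generators contracted through their squares):
(-\frac{21}{8} \gamma_{1}) R2 = -\frac{7}{2} + \frac{21}{4} \gamma_{12}
(-\frac{21}{16} \gamma_{2}) R2 = -\frac{21}{8} + \frac{7}{4} \gamma_{12}
Summing the partial products and collecting blades:
Answer: -\frac{49}{8} + 7 \gamma_{12}


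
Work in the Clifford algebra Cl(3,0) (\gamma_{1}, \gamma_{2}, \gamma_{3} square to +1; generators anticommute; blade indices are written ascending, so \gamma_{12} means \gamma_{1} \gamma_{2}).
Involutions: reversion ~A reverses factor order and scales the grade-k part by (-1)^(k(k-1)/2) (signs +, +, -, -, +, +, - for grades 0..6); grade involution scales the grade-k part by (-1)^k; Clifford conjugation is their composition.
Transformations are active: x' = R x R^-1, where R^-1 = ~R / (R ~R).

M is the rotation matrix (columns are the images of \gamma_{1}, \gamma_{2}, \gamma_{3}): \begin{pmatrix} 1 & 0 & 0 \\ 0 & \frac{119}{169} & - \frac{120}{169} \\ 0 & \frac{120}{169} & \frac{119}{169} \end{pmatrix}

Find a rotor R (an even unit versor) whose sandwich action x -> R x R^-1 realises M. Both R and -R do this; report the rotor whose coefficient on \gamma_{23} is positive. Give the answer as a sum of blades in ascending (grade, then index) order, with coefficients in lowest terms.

Method: write R = a + b12*\gamma_{12} + b13*\gamma_{13} + b23*\gamma_{23} with a^2 + b12^2 + b13^2 + b23^2 = 1 (so R^-1 = ~R). Expanding the columns R e_j ~R gives tr M = 4a^2 - 1 and, from the antisymmetric part, M21 - M12 = -4a*b12, M13 - M31 = 4a*b13, M32 - M23 = -4a*b23.
Here tr M = \frac{407}{169}, so a^2 = (1 + tr M)/4 = \frac{144}{169} and a = ±\frac{12}{13}. Taking a = \frac{12}{13}: M21 - M12 = 0, M13 - M31 = 0, M32 - M23 = \frac{240}{169}, giving b12 = 0, b13 = 0, b23 = -\frac{5}{13}, i.e. R = \frac{12}{13} - \frac{5}{13} \gamma_{23}.
Its \gamma_{23} coefficient is negative, so report the other preimage -R.
Answer: -\frac{12}{13} + \frac{5}{13} \gamma_{23}. Recall the cover is two-to-one: with M of trace \frac{407}{169}, both preimages act alike, and the stated \gamma_{23} sign chooses the sheet.


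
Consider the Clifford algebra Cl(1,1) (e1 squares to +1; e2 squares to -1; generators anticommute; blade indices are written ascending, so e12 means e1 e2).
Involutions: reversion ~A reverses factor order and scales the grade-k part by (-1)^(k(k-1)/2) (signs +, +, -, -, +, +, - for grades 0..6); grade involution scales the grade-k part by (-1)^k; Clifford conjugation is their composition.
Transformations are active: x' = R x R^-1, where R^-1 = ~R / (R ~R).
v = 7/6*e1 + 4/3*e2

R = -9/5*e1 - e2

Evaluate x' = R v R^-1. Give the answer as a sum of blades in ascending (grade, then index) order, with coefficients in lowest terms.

~R = -9/5*e1 - e2, and R ~R = 56/25, so R^-1 = ~R / (56/25).
R v = -23/30 - 37/30*e12
Answer: 11/168*e1 - 109/168*e2


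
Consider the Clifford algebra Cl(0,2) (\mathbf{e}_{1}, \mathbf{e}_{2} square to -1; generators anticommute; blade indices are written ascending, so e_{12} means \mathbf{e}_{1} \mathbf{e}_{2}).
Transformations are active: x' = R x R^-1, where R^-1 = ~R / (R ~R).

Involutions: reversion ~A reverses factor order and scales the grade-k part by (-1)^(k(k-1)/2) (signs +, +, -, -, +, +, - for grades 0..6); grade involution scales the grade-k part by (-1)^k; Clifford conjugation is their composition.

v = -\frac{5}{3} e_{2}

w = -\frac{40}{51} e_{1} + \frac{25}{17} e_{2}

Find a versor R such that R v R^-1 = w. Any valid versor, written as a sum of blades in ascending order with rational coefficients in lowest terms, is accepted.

Why this works: both vectors square to -\frac{25}{9}, so q(v) = q(w) and R = v + w = -\frac{40}{51} e_{1} - \frac{10}{51} e_{2} carries v to w — its own direction survives, the complement (v - w)/2 flips.
Answer: -\frac{40}{51} e_{1} - \frac{10}{51} e_{2}


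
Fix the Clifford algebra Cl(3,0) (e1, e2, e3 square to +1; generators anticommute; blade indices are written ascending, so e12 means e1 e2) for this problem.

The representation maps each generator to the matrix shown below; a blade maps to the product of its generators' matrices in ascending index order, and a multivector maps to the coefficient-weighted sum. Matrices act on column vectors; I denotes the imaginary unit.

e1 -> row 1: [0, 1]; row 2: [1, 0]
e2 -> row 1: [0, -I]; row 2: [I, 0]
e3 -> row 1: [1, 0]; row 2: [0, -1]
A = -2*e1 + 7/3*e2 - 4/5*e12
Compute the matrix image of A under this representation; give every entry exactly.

Bivector images (products of the table entries): rho(e12) = rho(e1)rho(e2) = row 1: [I, 0]; row 2: [0, -I].
M = (-2)*rho(e1) + (7/3)*rho(e2) + (-4/5)*rho(e12), summed entrywise:
Answer: row 1: [-4*I/5, -2 - 7*I/3]; row 2: [-2 + 7*I/3, 4*I/5]


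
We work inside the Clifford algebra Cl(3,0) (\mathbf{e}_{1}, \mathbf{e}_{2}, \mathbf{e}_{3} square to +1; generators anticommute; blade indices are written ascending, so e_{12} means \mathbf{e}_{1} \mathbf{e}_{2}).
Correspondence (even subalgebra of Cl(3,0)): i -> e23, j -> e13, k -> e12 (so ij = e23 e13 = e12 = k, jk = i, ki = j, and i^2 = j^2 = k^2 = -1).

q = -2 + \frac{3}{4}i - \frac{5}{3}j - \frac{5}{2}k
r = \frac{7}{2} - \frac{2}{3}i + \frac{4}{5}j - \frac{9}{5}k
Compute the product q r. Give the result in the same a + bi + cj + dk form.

In blades: q = -2 - \frac{5}{2} e_{12} - \frac{5}{3} e_{13} + \frac{3}{4} e_{23}, r = \frac{7}{2} - \frac{9}{5} e_{12} + \frac{4}{5} e_{13} - \frac{2}{3} e_{23}.
Distribute q over r term by term (generator squares from the signature, products reordered to ascending indices): (-2)*r = -7 + \frac{18}{5} e_{12} - \frac{8}{5} e_{13} + \frac{4}{3} e_{23}; (-\frac{5}{2} e_{12})*r = -\frac{9}{2} - \frac{35}{4} e_{12} + \frac{5}{3} e_{13} + 2 e_{23}; (-\frac{5}{3} e_{13})*r = \frac{4}{3} - \frac{10}{9} e_{12} - \frac{35}{6} e_{13} + 3 e_{23}; (\frac{3}{4} e_{23})*r = \frac{1}{2} + \frac{3}{5} e_{12} + \frac{27}{20} e_{13} + \frac{21}{8} e_{23}.
Sum: -\frac{29}{3} - \frac{1019}{180} e_{12} - \frac{53}{12} e_{13} + \frac{215}{24} e_{23}; translating back through the correspondence:
Answer: -\frac{29}{3} + \frac{215}{24}i - \frac{53}{12}j - \frac{1019}{180}k


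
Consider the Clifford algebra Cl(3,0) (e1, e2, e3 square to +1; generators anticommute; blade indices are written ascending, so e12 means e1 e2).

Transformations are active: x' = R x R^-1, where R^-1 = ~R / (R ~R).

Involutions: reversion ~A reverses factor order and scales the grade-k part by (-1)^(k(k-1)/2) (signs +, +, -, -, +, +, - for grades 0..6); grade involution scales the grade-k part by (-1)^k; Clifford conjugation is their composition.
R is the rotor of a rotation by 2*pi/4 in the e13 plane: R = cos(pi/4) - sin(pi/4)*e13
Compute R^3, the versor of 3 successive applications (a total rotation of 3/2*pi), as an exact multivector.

Half-angle bookkeeping: 3 applications in e13 add up to rotor phase 3*pi/4 = 3*pi/4, so R^3 = cos(3*pi/4) - sin(3*pi/4)*e13.
cos(3*pi/4) = -sqrt(2)/2 and sin(3*pi/4) = sqrt(2)/2, so R^3 = -sqrt(2)/2 - sqrt(2)/2*e13. The net rotation is 3/2*pi; the rotor keeps the half-angle phase exactly.
Answer: -sqrt(2)/2 - sqrt(2)/2*e13


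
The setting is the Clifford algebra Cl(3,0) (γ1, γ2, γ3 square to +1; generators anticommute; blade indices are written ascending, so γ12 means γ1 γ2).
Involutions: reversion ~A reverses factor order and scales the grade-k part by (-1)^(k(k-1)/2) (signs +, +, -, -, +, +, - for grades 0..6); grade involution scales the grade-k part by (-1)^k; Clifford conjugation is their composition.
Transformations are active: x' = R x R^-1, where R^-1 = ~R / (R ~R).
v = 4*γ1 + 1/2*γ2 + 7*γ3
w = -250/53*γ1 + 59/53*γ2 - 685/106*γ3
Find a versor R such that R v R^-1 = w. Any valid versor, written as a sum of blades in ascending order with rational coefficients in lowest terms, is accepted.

R = v + w = -38/53*γ1 + 171/106*γ2 + 57/106*γ3 works: the equal norms (261/4) guarantee its sandwich swaps v into w.
Answer: -38/53*γ1 + 171/106*γ2 + 57/106*γ3


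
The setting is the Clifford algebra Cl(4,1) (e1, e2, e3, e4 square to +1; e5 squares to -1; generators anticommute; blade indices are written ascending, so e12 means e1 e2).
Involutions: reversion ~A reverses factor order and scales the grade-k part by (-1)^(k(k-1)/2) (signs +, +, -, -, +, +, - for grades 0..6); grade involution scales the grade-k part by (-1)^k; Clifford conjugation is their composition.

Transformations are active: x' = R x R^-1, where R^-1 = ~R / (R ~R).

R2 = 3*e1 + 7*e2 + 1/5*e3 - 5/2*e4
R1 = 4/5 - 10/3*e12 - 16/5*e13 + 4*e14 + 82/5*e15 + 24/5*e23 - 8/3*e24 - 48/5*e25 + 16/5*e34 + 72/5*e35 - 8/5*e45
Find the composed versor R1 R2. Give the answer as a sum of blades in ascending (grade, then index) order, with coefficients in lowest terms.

Distribute over the terms of R2 (each basis-blade product reordered to ascending indices, repeated generators contracted through their squares):
R1 (3*e1) = 12/5*e1 + 10*e2 + 48/5*e3 - 12*e4 - 246/5*e5 + 72/5*e123 - 8*e124 - 144/5*e125 + 48/5*e134 + 216/5*e135 - 24/5*e145
R1 (7*e2) = -70/3*e1 + 28/5*e2 - 168/5*e3 + 56/3*e4 + 336/5*e5 + 112/5*e123 - 28*e124 - 574/5*e125 + 112/5*e234 + 504/5*e235 - 56/5*e245
R1 (1/5*e3) = -16/25*e1 + 24/25*e2 + 4/25*e3 - 16/25*e4 - 72/25*e5 - 2/3*e123 - 4/5*e134 - 82/25*e135 + 8/15*e234 + 48/25*e235 - 8/25*e345
R1 (-5/2*e4) = -10*e1 + 20/3*e2 - 8*e3 - 2*e4 - 4*e5 + 25/3*e124 + 8*e134 + 41*e145 - 12*e234 - 24*e245 + 36*e345
Summing the partial products and collecting blades:
Answer: -2368/75*e1 + 1742/75*e2 - 796/25*e3 + 302/75*e4 + 278/25*e5 + 542/15*e123 - 83/3*e124 - 718/5*e125 + 84/5*e134 + 998/25*e135 + 181/5*e145 + 164/15*e234 + 2568/25*e235 - 176/5*e245 + 892/25*e345


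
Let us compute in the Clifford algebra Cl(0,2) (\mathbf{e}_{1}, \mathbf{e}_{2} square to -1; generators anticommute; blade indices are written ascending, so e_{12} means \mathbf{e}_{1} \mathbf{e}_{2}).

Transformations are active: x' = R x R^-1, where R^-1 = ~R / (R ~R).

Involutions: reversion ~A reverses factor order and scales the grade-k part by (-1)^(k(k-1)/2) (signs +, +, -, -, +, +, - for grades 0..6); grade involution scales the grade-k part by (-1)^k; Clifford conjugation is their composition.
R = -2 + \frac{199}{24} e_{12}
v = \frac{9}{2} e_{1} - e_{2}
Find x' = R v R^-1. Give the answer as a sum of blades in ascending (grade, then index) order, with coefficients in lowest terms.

~R = -2 - \frac{199}{24} e_{12}, and R ~R = \frac{41905}{576}, so R^-1 = ~R / (\frac{41905}{576}).
R v = -\frac{17}{24} e_{1} + \frac{629}{16} e_{2}
Answer: -\frac{21993}{4930} e_{1} - \frac{2863}{2465} e_{2}


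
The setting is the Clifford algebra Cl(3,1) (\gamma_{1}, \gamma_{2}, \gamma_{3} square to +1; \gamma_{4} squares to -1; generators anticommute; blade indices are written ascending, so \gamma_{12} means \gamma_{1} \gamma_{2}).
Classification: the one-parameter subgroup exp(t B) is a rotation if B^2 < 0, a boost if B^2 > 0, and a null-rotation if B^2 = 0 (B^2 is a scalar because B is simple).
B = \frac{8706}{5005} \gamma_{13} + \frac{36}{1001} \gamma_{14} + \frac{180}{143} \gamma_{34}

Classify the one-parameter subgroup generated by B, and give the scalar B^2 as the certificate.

B^2 term by term: the squares give (\frac{8706}{5005})^2*(\gamma_{13})^2 + (\frac{36}{1001})^2*(\gamma_{14})^2 + (\frac{180}{143})^2*(\gamma_{34})^2 = \frac{75794436}{25050025}*(-1) + \frac{1296}{1002001}*(+1) + \frac{32400}{20449}*(+1) = -\frac{36}{25} (each basis 2-blade squares to minus the product of its generators' squares); cross terms between blades sharing an index anticommute and cancel. So B^2 = -\frac{36}{25}.
Answer: rotation, certificate B^2 = -\frac{36}{25}. One invariant decides it: the square -\frac{36}{25} survives every conjugation, and its sign is exactly the classification.


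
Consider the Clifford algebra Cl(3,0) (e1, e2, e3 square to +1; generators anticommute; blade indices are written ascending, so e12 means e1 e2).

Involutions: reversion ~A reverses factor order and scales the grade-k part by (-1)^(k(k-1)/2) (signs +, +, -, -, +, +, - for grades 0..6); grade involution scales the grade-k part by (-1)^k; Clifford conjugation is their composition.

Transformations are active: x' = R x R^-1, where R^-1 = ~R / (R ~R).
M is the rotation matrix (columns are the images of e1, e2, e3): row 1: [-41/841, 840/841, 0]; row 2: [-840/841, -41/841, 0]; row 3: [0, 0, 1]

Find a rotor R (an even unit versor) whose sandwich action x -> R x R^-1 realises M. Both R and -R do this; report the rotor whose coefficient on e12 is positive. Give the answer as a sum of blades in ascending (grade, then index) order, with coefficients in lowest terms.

Method: write R = a + b12*e12 + b13*e13 + b23*e23 with a^2 + b12^2 + b13^2 + b23^2 = 1 (so R^-1 = ~R). Expanding the columns R e_j ~R gives tr M = 4a^2 - 1 and, from the antisymmetric part, M21 - M12 = -4a*b12, M13 - M31 = 4a*b13, M32 - M23 = -4a*b23.
Here tr M = 759/841, so a^2 = (1 + tr M)/4 = 400/841 and a = ±20/29. Taking a = 20/29: M21 - M12 = -1680/841, M13 - M31 = 0, M32 - M23 = 0, giving b12 = 21/29, b13 = 0, b23 = 0, i.e. R = 20/29 + 21/29*e12.
Its e12 coefficient is already positive.
Answer: 20/29 + 21/29*e12. Sheet selection: the two-to-one cover makes ±R indistinguishable at the matrix level (trace 759/841), so uniqueness comes from the required sign on e12.


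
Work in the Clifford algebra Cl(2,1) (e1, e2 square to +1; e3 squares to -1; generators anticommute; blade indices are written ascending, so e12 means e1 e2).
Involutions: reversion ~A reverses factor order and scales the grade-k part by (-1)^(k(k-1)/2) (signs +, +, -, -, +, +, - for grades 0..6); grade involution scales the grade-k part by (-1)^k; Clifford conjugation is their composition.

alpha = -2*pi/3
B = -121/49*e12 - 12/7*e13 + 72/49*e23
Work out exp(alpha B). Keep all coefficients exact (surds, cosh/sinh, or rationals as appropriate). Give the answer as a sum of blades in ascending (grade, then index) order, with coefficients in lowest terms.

B^2 term by term: the squares give (-121/49)^2*(e12)^2 + (-12/7)^2*(e13)^2 + (72/49)^2*(e23)^2 = 14641/2401*(-1) + 144/49*(+1) + 5184/2401*(+1) = -1 (each basis 2-blade squares to minus the product of its generators' squares); cross terms between blades sharing an index anticommute and cancel. So B^2 = -1.
B^2 = -1 — a negative square means the series sums to a rotation: l = 1, alpha*l = -2*pi/3, so exp(alpha B) = cos(-2*pi/3) + (sin(-2*pi/3)/1)*B = -1/2 + (-sqrt(3)/2)*B.
Answer: -1/2 + 121*sqrt(3)/98*e12 + 6*sqrt(3)/7*e13 - 36*sqrt(3)/49*e23


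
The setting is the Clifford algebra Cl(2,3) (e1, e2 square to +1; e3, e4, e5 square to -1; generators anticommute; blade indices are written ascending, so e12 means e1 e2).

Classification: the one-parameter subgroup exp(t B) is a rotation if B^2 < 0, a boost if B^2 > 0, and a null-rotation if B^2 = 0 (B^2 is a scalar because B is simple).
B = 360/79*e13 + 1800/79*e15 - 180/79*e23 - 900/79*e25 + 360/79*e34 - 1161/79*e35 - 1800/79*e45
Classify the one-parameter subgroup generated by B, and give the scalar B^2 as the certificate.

B^2 term by term: the squares give (360/79)^2*(e13)^2 + (1800/79)^2*(e15)^2 + (-180/79)^2*(e23)^2 + (-900/79)^2*(e25)^2 + (360/79)^2*(e34)^2 + (-1161/79)^2*(e35)^2 + (-1800/79)^2*(e45)^2 = 129600/6241*(+1) + 3240000/6241*(+1) + 32400/6241*(+1) + 810000/6241*(+1) + 129600/6241*(-1) + 1347921/6241*(-1) + 3240000/6241*(-1) = -81 (each basis 2-blade squares to minus the product of its generators' squares); cross terms between blades sharing an index anticommute and cancel; the commuting (index-disjoint) pairs give grade-4 terms 2*c*c'*(blade product), which cancel blade by blade — e1235: 648000/6241 - 648000/6241 = 0; e1345: -1296000/6241 + 1296000/6241 = 0; e2345: 648000/6241 - 648000/6241 = 0 — confirming B is simple. So B^2 = -81.
Answer: rotation, certificate B^2 = -81. Key observation: B^2 = -81 is a conjugation invariant, so its sign decides the class regardless of the surface form of B.


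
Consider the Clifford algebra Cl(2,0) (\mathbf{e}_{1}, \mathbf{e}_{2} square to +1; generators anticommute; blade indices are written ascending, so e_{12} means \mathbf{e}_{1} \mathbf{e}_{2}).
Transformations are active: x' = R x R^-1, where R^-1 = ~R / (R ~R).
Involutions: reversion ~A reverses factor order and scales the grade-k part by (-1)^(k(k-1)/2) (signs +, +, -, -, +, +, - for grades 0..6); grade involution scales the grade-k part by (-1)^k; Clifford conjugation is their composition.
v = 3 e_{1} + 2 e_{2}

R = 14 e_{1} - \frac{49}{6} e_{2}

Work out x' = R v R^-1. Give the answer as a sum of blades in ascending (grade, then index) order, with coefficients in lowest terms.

~R = 14 e_{1} - \frac{49}{6} e_{2}, and R ~R = \frac{9457}{36}, so R^-1 = ~R / (\frac{9457}{36}).
R v = \frac{77}{3} + \frac{105}{2} e_{12}
Answer: -\frac{51}{193} e_{1} - \frac{694}{193} e_{2}


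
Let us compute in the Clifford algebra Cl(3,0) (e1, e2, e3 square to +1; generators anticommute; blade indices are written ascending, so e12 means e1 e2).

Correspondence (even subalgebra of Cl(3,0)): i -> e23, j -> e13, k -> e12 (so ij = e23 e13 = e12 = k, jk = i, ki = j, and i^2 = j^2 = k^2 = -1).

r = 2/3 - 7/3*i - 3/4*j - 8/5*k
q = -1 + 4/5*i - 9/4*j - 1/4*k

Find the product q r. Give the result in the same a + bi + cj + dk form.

In blades: q = -1 - 1/4*e12 - 9/4*e13 + 4/5*e23, r = 2/3 - 8/5*e12 - 3/4*e13 - 7/3*e23.
Distribute q over r term by term (generator squares from the signature, products reordered to ascending indices): (-1)*r = -2/3 + 8/5*e12 + 3/4*e13 + 7/3*e23; (-1/4*e12)*r = -2/5 - 1/6*e12 + 7/12*e13 - 3/16*e23; (-9/4*e13)*r = -27/16 - 21/4*e12 - 3/2*e13 + 18/5*e23; (4/5*e23)*r = 28/15 - 3/5*e12 + 32/25*e13 + 8/15*e23.
Sum: -71/80 - 53/12*e12 + 167/150*e13 + 1507/240*e23; translating back through the correspondence:
Answer: -71/80 + 1507/240*i + 167/150*j - 53/12*k


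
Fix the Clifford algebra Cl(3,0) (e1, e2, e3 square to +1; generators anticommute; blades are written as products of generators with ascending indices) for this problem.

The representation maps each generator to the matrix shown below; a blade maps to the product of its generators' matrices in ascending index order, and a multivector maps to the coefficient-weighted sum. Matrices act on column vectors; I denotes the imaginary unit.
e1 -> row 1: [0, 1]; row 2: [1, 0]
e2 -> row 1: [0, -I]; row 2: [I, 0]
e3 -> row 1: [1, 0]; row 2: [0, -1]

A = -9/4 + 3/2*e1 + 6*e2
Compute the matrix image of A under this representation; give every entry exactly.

M = (-9/4)*1 + (3/2)*rho(e1) + (6)*rho(e2), summed entrywise (1 is the identity matrix):
Answer: row 1: [-9/4, 3/2 - 6*I]; row 2: [3/2 + 6*I, -9/4]


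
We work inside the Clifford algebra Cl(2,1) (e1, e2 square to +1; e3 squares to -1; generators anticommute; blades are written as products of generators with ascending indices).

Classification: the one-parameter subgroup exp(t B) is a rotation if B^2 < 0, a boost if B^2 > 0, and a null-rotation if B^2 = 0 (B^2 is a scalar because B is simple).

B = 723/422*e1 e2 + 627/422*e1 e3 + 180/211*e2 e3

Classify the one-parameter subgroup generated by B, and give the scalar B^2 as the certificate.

B^2 term by term: the squares give (723/422)^2*(e1 e2)^2 + (627/422)^2*(e1 e3)^2 + (180/211)^2*(e2 e3)^2 = 522729/178084*(-1) + 393129/178084*(+1) + 32400/44521*(+1) = 0 (each basis 2-blade squares to minus the product of its generators' squares); cross terms between blades sharing an index anticommute and cancel. So B^2 = 0.
Answer: null-rotation, certificate B^2 = 0. Check the certificate: B^2 = 0, and that sign is decisive whatever form B takes.
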